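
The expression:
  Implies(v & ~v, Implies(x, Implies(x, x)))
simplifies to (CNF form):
True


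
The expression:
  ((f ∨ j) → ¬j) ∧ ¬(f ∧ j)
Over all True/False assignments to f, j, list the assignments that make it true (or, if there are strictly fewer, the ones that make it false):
is true only for:
  f=False, j=False;
  f=True, j=False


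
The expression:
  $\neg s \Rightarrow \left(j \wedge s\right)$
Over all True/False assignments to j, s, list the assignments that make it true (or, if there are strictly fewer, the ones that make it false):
is true only for:
  j=False, s=True;
  j=True, s=True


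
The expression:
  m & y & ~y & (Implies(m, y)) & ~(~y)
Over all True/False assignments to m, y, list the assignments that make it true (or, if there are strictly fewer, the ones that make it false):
is never true.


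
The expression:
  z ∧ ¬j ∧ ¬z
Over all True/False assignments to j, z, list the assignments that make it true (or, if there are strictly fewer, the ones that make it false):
is never true.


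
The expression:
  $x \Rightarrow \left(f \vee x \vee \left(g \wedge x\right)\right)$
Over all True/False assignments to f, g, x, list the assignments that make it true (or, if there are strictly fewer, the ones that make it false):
is always true.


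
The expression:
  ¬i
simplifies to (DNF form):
¬i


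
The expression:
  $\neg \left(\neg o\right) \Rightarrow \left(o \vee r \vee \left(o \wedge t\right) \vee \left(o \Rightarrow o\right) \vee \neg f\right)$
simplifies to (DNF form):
$\text{True}$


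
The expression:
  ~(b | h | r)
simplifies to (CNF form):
~b & ~h & ~r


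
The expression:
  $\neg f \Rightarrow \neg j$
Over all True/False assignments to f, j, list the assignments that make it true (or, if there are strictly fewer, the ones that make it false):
is false only for:
  f=False, j=True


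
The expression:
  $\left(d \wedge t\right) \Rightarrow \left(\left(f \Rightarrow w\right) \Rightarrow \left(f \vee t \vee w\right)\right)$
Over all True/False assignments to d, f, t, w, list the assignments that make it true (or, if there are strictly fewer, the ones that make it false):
is always true.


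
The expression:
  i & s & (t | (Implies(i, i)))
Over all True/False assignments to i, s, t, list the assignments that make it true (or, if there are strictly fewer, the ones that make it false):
is true only for:
  i=True, s=True, t=False;
  i=True, s=True, t=True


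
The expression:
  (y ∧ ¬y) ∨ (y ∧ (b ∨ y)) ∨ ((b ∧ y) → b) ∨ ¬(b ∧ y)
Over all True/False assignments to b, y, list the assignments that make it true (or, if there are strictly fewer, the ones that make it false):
is always true.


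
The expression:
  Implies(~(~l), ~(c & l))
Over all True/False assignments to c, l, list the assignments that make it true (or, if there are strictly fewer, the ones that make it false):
is false only for:
  c=True, l=True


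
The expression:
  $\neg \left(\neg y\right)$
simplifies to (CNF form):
$y$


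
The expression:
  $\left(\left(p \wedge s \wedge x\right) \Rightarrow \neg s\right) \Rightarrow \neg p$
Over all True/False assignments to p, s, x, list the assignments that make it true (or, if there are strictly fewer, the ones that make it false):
is false only for:
  p=True, s=False, x=False;
  p=True, s=False, x=True;
  p=True, s=True, x=False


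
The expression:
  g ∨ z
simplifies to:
g ∨ z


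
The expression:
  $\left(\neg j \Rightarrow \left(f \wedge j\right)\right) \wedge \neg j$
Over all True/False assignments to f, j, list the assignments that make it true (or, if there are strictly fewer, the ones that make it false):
is never true.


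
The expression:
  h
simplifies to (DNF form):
h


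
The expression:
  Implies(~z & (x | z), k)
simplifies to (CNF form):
k | z | ~x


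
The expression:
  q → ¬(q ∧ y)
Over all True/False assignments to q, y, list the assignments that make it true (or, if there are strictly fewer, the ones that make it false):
is false only for:
  q=True, y=True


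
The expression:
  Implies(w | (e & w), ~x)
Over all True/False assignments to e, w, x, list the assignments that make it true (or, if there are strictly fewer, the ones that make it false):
is false only for:
  e=False, w=True, x=True;
  e=True, w=True, x=True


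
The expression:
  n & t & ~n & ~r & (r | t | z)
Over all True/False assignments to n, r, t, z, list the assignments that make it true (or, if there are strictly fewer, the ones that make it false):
is never true.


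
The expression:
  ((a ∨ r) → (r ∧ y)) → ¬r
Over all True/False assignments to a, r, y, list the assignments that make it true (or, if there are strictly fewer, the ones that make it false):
is false only for:
  a=False, r=True, y=True;
  a=True, r=True, y=True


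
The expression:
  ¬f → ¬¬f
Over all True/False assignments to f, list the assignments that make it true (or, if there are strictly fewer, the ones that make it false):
is true only for:
  f=True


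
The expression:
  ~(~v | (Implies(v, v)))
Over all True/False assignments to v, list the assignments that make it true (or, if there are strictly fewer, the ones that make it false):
is never true.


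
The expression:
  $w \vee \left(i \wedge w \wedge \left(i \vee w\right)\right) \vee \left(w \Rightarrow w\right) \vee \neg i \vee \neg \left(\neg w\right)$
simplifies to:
$\text{True}$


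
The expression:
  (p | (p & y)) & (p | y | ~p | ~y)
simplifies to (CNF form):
p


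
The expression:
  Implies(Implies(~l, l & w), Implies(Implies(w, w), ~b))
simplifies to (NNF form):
~b | ~l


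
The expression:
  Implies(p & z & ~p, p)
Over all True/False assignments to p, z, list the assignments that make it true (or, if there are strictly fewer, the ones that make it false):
is always true.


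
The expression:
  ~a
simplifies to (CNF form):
~a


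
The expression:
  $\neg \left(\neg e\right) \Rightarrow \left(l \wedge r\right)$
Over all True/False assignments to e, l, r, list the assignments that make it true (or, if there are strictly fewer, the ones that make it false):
is false only for:
  e=True, l=False, r=False;
  e=True, l=False, r=True;
  e=True, l=True, r=False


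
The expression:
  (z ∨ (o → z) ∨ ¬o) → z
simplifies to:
o ∨ z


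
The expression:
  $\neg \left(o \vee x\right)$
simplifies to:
$\neg o \wedge \neg x$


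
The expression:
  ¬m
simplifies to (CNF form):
¬m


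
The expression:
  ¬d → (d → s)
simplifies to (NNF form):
True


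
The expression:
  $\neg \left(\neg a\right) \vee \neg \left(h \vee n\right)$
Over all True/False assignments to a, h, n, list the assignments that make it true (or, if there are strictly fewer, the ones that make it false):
is false only for:
  a=False, h=False, n=True;
  a=False, h=True, n=False;
  a=False, h=True, n=True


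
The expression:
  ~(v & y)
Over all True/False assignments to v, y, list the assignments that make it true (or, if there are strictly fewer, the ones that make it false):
is false only for:
  v=True, y=True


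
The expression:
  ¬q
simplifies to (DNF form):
¬q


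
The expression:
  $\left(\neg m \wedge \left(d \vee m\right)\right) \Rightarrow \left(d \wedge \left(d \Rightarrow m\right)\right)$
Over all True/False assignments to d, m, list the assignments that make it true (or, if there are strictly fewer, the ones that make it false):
is false only for:
  d=True, m=False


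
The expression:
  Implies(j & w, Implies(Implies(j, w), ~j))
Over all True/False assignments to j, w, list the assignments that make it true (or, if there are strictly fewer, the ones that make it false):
is false only for:
  j=True, w=True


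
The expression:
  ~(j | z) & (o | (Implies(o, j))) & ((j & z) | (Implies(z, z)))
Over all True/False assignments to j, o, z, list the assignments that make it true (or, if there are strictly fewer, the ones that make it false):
is true only for:
  j=False, o=False, z=False;
  j=False, o=True, z=False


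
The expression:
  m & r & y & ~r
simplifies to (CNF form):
False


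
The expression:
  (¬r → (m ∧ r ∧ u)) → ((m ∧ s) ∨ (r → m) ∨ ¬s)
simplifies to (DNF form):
m ∨ ¬r ∨ ¬s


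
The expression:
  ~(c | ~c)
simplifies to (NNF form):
False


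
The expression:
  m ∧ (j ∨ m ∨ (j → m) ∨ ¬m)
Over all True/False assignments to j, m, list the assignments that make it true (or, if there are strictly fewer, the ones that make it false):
is true only for:
  j=False, m=True;
  j=True, m=True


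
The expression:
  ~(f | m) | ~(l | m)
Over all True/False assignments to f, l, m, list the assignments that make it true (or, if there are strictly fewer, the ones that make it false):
is true only for:
  f=False, l=False, m=False;
  f=False, l=True, m=False;
  f=True, l=False, m=False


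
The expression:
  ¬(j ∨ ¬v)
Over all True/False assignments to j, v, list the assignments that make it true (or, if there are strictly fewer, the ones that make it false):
is true only for:
  j=False, v=True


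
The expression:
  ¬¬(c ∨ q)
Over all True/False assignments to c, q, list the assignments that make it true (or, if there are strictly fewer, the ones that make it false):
is false only for:
  c=False, q=False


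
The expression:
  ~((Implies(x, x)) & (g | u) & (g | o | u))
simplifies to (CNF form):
~g & ~u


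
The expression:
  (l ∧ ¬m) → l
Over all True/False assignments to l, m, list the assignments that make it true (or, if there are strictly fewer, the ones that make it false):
is always true.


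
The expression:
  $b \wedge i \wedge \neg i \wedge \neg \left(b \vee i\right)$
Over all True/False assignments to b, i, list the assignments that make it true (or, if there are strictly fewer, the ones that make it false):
is never true.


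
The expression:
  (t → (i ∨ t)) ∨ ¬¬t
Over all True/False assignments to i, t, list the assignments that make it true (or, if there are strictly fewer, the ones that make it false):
is always true.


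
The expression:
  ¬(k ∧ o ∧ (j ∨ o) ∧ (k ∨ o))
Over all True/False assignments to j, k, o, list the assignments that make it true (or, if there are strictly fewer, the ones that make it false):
is false only for:
  j=False, k=True, o=True;
  j=True, k=True, o=True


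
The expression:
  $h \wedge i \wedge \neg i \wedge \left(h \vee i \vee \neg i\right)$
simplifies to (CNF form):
$\text{False}$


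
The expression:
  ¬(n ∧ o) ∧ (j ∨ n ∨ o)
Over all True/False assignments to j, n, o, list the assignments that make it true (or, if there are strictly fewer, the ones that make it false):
is false only for:
  j=False, n=False, o=False;
  j=False, n=True, o=True;
  j=True, n=True, o=True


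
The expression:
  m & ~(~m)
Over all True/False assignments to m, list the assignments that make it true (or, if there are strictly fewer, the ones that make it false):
is true only for:
  m=True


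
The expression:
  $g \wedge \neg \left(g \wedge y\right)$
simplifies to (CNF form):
$g \wedge \neg y$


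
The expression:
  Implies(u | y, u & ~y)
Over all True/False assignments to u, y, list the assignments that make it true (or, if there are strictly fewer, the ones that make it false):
is true only for:
  u=False, y=False;
  u=True, y=False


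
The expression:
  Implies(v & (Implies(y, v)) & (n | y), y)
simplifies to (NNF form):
y | ~n | ~v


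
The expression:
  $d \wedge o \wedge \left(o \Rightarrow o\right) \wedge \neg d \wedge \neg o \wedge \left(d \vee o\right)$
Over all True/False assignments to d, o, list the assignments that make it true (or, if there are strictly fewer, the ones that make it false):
is never true.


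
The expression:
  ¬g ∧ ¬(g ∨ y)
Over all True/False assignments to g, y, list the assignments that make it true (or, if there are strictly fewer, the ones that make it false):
is true only for:
  g=False, y=False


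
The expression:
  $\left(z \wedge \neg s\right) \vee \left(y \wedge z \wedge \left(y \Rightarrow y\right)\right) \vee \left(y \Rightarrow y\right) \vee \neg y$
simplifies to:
$\text{True}$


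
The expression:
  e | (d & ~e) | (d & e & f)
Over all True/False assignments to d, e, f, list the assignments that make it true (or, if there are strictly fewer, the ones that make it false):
is false only for:
  d=False, e=False, f=False;
  d=False, e=False, f=True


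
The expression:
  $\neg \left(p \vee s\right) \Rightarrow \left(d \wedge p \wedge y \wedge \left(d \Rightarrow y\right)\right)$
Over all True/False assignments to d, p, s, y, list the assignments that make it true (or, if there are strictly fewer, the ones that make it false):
is false only for:
  d=False, p=False, s=False, y=False;
  d=False, p=False, s=False, y=True;
  d=True, p=False, s=False, y=False;
  d=True, p=False, s=False, y=True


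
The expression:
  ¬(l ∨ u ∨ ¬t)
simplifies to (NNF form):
t ∧ ¬l ∧ ¬u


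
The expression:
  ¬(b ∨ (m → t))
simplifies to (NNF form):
m ∧ ¬b ∧ ¬t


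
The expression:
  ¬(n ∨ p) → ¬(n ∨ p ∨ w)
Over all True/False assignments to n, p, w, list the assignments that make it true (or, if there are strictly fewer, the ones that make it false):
is false only for:
  n=False, p=False, w=True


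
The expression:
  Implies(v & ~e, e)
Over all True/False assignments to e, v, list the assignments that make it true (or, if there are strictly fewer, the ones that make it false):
is false only for:
  e=False, v=True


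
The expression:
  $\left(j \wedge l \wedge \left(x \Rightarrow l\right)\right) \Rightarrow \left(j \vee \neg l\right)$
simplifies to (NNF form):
$\text{True}$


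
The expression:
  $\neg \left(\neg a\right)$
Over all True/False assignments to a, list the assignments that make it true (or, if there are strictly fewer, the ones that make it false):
is true only for:
  a=True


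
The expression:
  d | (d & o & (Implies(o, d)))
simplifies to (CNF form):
d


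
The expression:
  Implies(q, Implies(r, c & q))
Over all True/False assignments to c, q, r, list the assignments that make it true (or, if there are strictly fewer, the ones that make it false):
is false only for:
  c=False, q=True, r=True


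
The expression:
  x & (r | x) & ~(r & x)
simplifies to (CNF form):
x & ~r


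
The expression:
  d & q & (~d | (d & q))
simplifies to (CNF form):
d & q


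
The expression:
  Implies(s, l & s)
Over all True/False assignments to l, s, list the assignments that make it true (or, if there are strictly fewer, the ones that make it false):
is false only for:
  l=False, s=True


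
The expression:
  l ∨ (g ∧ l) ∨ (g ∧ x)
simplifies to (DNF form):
l ∨ (g ∧ x)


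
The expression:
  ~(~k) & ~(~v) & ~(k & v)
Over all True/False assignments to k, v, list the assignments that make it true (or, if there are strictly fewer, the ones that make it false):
is never true.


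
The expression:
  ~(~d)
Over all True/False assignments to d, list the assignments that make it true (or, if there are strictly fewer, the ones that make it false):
is true only for:
  d=True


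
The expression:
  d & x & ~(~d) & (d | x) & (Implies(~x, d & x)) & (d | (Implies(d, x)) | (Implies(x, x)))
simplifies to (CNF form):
d & x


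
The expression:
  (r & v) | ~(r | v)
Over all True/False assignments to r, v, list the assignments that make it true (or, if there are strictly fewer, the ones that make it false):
is true only for:
  r=False, v=False;
  r=True, v=True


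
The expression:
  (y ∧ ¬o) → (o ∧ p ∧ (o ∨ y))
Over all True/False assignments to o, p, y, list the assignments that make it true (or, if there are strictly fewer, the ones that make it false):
is false only for:
  o=False, p=False, y=True;
  o=False, p=True, y=True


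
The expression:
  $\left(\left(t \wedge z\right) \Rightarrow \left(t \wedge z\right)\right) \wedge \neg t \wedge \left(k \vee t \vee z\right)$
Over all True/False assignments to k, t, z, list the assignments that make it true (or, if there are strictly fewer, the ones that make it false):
is true only for:
  k=False, t=False, z=True;
  k=True, t=False, z=False;
  k=True, t=False, z=True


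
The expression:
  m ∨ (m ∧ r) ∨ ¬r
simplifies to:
m ∨ ¬r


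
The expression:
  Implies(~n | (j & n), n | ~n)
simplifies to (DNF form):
True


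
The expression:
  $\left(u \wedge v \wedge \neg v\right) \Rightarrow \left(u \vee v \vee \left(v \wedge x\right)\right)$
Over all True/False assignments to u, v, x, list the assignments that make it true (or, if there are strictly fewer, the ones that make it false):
is always true.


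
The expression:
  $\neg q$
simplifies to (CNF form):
$\neg q$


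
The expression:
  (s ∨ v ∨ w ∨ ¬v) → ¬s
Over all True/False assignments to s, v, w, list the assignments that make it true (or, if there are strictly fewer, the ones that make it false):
is true only for:
  s=False, v=False, w=False;
  s=False, v=False, w=True;
  s=False, v=True, w=False;
  s=False, v=True, w=True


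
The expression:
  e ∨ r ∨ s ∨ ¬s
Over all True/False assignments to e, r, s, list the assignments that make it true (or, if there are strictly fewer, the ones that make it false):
is always true.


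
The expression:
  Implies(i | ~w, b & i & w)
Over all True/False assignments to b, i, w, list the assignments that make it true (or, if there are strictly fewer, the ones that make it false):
is true only for:
  b=False, i=False, w=True;
  b=True, i=False, w=True;
  b=True, i=True, w=True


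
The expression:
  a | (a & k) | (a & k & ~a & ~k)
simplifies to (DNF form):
a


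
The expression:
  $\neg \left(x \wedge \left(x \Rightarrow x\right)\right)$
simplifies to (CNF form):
$\neg x$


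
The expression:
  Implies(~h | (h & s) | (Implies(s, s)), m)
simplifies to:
m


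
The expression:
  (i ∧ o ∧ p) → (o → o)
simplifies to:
True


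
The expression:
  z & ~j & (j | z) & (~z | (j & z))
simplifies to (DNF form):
False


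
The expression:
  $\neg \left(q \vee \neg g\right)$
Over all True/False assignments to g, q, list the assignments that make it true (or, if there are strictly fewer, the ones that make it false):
is true only for:
  g=True, q=False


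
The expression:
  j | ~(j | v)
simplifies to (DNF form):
j | ~v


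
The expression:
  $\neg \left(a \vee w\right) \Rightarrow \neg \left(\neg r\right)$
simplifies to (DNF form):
$a \vee r \vee w$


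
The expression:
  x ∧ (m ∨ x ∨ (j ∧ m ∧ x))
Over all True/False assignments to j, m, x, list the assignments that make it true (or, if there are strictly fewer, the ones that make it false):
is true only for:
  j=False, m=False, x=True;
  j=False, m=True, x=True;
  j=True, m=False, x=True;
  j=True, m=True, x=True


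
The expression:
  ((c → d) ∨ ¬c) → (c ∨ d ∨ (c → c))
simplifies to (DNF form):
True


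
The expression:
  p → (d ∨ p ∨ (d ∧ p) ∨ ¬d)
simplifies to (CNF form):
True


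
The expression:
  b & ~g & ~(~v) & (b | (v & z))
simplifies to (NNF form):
b & v & ~g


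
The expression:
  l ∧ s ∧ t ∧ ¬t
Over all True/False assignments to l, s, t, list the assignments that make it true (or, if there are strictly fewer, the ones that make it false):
is never true.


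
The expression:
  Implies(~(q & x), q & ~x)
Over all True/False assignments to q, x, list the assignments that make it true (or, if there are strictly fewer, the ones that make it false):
is true only for:
  q=True, x=False;
  q=True, x=True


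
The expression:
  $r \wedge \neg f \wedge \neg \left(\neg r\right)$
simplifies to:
$r \wedge \neg f$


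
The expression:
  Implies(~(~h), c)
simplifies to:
c | ~h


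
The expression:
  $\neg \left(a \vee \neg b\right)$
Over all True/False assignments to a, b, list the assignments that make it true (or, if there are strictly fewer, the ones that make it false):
is true only for:
  a=False, b=True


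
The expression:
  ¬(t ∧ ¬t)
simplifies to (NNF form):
True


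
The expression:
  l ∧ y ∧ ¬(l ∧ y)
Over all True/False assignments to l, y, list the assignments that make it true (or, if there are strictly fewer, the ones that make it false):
is never true.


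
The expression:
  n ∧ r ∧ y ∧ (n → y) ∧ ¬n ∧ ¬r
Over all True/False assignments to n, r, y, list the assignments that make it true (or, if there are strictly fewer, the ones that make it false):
is never true.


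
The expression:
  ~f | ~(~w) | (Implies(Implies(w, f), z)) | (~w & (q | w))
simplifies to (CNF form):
q | w | z | ~f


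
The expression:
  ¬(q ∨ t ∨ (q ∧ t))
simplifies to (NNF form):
¬q ∧ ¬t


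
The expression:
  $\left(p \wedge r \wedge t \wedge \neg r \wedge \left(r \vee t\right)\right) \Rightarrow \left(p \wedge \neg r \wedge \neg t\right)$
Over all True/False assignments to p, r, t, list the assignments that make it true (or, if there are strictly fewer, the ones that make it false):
is always true.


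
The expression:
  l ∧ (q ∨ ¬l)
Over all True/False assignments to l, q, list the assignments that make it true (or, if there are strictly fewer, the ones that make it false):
is true only for:
  l=True, q=True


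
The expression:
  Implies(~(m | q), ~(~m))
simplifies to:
m | q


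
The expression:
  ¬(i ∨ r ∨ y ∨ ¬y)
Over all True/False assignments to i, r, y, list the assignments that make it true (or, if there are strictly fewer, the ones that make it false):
is never true.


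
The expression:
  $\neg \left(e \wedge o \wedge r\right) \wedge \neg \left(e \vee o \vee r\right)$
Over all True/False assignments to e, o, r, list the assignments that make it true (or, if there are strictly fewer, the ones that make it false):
is true only for:
  e=False, o=False, r=False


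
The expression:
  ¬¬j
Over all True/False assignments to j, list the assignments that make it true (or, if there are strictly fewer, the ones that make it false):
is true only for:
  j=True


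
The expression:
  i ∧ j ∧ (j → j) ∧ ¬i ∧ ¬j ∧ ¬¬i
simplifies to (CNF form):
False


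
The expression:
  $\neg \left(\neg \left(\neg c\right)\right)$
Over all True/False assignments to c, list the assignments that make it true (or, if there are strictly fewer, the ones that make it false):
is true only for:
  c=False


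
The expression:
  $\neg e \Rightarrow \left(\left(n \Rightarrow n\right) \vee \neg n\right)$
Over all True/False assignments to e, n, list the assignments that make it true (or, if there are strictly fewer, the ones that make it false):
is always true.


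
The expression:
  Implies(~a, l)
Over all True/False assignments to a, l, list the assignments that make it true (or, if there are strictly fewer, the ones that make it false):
is false only for:
  a=False, l=False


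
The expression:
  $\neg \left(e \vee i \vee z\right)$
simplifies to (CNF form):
$\neg e \wedge \neg i \wedge \neg z$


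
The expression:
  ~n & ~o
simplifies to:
~n & ~o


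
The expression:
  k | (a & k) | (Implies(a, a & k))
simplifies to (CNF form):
k | ~a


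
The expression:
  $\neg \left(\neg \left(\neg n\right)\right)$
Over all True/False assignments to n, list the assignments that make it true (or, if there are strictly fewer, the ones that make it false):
is true only for:
  n=False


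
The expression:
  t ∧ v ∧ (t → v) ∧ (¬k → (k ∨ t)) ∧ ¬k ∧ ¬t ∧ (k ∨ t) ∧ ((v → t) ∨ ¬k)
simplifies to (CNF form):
False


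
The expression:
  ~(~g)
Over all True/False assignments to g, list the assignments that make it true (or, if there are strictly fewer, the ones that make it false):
is true only for:
  g=True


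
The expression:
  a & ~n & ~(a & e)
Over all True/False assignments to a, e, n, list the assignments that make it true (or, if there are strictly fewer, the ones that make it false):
is true only for:
  a=True, e=False, n=False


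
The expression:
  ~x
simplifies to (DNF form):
~x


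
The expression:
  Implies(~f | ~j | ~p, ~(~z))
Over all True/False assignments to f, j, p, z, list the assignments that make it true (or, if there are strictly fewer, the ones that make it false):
is false only for:
  f=False, j=False, p=False, z=False;
  f=False, j=False, p=True, z=False;
  f=False, j=True, p=False, z=False;
  f=False, j=True, p=True, z=False;
  f=True, j=False, p=False, z=False;
  f=True, j=False, p=True, z=False;
  f=True, j=True, p=False, z=False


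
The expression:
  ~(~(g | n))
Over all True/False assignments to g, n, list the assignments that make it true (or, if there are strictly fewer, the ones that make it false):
is false only for:
  g=False, n=False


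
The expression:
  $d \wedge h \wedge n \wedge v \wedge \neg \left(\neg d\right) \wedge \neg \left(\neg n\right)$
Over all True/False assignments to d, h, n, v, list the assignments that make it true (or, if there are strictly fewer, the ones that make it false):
is true only for:
  d=True, h=True, n=True, v=True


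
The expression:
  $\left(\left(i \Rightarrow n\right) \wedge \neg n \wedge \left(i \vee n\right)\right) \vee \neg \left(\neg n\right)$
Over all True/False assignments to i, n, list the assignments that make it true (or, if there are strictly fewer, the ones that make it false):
is true only for:
  i=False, n=True;
  i=True, n=True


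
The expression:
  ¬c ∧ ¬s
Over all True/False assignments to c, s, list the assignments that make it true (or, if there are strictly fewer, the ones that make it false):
is true only for:
  c=False, s=False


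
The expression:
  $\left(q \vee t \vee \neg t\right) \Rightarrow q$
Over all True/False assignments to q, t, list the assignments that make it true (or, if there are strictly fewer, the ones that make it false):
is true only for:
  q=True, t=False;
  q=True, t=True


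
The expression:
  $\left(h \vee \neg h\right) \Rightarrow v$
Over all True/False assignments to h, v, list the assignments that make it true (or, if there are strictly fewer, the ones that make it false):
is true only for:
  h=False, v=True;
  h=True, v=True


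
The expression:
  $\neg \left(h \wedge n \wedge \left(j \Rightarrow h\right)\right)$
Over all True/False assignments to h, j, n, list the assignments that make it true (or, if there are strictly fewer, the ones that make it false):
is false only for:
  h=True, j=False, n=True;
  h=True, j=True, n=True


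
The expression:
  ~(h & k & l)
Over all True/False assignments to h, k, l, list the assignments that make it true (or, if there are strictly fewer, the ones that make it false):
is false only for:
  h=True, k=True, l=True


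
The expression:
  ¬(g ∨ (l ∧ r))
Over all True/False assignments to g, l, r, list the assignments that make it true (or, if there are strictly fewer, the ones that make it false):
is true only for:
  g=False, l=False, r=False;
  g=False, l=False, r=True;
  g=False, l=True, r=False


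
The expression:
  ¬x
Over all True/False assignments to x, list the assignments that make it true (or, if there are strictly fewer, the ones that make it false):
is true only for:
  x=False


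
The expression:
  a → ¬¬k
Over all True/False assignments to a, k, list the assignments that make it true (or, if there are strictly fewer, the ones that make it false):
is false only for:
  a=True, k=False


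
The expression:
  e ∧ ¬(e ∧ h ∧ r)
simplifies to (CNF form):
e ∧ (¬h ∨ ¬r)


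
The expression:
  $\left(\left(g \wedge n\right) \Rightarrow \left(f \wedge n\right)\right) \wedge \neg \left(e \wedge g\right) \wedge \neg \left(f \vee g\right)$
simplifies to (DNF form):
$\neg f \wedge \neg g$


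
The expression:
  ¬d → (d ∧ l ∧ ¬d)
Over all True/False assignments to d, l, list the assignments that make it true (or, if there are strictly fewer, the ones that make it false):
is true only for:
  d=True, l=False;
  d=True, l=True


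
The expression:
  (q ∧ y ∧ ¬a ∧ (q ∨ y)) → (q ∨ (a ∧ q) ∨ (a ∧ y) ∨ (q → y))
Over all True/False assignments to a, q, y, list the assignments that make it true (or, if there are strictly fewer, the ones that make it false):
is always true.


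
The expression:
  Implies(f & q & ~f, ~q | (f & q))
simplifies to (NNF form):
True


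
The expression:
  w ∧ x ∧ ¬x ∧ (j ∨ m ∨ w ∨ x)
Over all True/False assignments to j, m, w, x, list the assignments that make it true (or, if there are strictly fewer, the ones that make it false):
is never true.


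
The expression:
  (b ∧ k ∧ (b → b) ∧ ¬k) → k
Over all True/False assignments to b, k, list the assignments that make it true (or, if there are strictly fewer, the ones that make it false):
is always true.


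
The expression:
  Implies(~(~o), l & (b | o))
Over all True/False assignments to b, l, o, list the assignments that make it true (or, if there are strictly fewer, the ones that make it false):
is false only for:
  b=False, l=False, o=True;
  b=True, l=False, o=True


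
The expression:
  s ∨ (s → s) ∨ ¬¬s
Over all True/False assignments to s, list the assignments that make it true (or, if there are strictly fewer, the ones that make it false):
is always true.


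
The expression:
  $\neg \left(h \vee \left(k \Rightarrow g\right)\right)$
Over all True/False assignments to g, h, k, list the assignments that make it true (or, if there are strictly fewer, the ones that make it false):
is true only for:
  g=False, h=False, k=True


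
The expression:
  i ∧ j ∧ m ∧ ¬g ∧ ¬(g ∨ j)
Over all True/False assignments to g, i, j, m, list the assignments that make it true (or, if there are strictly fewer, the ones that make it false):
is never true.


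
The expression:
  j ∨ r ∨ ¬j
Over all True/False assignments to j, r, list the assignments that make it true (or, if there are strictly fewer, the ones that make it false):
is always true.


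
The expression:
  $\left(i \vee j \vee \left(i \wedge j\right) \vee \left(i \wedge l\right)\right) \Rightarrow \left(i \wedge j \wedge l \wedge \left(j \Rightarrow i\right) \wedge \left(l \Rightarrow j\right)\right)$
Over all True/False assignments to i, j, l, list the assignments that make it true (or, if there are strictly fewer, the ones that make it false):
is true only for:
  i=False, j=False, l=False;
  i=False, j=False, l=True;
  i=True, j=True, l=True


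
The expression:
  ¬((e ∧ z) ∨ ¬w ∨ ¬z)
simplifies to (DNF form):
w ∧ z ∧ ¬e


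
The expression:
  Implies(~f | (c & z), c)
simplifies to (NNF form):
c | f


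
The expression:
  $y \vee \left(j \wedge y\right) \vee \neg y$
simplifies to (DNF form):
$\text{True}$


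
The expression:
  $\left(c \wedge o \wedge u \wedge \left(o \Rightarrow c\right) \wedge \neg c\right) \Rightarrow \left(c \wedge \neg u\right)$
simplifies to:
$\text{True}$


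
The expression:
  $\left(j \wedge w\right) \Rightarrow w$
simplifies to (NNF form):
$\text{True}$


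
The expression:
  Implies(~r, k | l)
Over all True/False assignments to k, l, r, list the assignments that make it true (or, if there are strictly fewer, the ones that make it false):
is false only for:
  k=False, l=False, r=False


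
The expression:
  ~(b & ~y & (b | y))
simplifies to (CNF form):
y | ~b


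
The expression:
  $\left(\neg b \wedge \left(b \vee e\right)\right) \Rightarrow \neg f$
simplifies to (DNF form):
$b \vee \neg e \vee \neg f$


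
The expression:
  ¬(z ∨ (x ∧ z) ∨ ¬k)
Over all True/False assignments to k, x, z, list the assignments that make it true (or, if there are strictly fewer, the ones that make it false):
is true only for:
  k=True, x=False, z=False;
  k=True, x=True, z=False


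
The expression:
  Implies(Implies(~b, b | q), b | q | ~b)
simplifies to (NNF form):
True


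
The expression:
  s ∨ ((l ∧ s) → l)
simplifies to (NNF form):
True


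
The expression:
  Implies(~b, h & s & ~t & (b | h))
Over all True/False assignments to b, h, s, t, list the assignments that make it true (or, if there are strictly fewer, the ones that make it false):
is false only for:
  b=False, h=False, s=False, t=False;
  b=False, h=False, s=False, t=True;
  b=False, h=False, s=True, t=False;
  b=False, h=False, s=True, t=True;
  b=False, h=True, s=False, t=False;
  b=False, h=True, s=False, t=True;
  b=False, h=True, s=True, t=True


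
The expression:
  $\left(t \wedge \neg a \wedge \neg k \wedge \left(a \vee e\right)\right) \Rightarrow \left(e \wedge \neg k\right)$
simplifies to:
$\text{True}$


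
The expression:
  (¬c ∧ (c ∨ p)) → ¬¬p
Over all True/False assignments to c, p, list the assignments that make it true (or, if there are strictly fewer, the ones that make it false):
is always true.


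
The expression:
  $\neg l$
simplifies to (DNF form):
$\neg l$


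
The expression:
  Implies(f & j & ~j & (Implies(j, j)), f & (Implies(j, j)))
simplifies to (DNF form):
True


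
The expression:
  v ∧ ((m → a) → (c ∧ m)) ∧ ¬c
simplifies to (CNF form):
m ∧ v ∧ ¬a ∧ ¬c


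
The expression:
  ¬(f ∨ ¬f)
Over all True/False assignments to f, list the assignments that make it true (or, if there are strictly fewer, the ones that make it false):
is never true.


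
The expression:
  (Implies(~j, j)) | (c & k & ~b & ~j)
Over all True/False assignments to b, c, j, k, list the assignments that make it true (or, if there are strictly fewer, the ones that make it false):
is false only for:
  b=False, c=False, j=False, k=False;
  b=False, c=False, j=False, k=True;
  b=False, c=True, j=False, k=False;
  b=True, c=False, j=False, k=False;
  b=True, c=False, j=False, k=True;
  b=True, c=True, j=False, k=False;
  b=True, c=True, j=False, k=True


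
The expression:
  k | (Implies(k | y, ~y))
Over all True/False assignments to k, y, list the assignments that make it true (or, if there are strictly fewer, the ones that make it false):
is false only for:
  k=False, y=True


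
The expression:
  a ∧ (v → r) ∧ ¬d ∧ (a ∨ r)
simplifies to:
a ∧ ¬d ∧ (r ∨ ¬v)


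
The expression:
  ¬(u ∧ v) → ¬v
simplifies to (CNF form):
u ∨ ¬v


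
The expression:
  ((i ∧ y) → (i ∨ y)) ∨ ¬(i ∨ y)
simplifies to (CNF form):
True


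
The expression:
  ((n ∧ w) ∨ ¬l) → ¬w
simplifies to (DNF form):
(l ∧ ¬n) ∨ ¬w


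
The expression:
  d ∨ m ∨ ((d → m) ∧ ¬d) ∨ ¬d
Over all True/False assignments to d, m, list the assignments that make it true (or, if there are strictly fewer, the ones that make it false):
is always true.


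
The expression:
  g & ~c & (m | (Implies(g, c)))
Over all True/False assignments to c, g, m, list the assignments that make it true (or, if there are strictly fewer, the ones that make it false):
is true only for:
  c=False, g=True, m=True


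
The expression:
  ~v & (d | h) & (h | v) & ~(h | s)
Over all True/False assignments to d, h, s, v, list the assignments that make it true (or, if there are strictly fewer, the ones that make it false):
is never true.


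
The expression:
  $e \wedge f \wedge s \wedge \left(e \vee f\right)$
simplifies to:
$e \wedge f \wedge s$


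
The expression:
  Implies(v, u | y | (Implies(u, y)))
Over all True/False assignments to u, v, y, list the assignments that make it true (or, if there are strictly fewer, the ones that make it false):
is always true.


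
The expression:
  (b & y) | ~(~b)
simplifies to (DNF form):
b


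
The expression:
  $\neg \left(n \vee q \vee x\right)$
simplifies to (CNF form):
$\neg n \wedge \neg q \wedge \neg x$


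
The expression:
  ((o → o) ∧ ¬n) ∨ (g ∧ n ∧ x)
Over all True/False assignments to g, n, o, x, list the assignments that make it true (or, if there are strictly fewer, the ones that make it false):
is false only for:
  g=False, n=True, o=False, x=False;
  g=False, n=True, o=False, x=True;
  g=False, n=True, o=True, x=False;
  g=False, n=True, o=True, x=True;
  g=True, n=True, o=False, x=False;
  g=True, n=True, o=True, x=False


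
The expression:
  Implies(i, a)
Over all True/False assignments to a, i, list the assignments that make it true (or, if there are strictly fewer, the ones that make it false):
is false only for:
  a=False, i=True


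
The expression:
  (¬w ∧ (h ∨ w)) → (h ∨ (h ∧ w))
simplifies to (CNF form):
True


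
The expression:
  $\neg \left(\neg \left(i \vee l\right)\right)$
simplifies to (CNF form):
$i \vee l$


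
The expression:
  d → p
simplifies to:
p ∨ ¬d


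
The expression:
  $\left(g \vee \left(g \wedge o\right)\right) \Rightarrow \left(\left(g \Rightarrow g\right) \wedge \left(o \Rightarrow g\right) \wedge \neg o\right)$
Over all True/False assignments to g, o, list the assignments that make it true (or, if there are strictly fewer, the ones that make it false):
is false only for:
  g=True, o=True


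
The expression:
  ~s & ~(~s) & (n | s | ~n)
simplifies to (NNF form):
False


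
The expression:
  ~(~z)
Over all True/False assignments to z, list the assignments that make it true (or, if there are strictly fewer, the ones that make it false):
is true only for:
  z=True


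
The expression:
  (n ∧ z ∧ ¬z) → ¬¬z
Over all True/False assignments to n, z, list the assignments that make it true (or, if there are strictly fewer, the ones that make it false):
is always true.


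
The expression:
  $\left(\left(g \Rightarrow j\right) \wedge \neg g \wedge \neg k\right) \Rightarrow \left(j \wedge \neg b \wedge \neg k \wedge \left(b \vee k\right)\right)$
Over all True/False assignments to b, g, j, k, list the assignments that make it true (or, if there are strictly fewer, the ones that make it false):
is false only for:
  b=False, g=False, j=False, k=False;
  b=False, g=False, j=True, k=False;
  b=True, g=False, j=False, k=False;
  b=True, g=False, j=True, k=False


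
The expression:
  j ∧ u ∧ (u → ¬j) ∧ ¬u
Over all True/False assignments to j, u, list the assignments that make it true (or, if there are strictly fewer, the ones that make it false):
is never true.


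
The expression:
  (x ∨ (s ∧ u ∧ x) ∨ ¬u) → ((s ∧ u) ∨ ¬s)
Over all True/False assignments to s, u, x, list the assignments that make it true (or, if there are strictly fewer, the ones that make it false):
is false only for:
  s=True, u=False, x=False;
  s=True, u=False, x=True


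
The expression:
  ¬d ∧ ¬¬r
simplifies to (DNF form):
r ∧ ¬d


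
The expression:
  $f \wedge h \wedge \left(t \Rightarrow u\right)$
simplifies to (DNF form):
$\left(f \wedge h \wedge u\right) \vee \left(f \wedge h \wedge \neg t\right)$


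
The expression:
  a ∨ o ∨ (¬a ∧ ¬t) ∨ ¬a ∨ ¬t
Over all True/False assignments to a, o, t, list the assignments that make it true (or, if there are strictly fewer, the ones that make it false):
is always true.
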